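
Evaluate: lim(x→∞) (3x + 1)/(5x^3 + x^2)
This is an ∞/∞ indeterminate form.

Apply L'Hôpital's rule: differentiate numerator and denominator separately.
  f(x) = 3·x + 1   ⇒   f'(x) = 3
  g(x) = 5·x^3 + x^2   ⇒   g'(x) = 15·x^2 + 2·x
  lim(x→∞) f'(x)/g'(x) = lim(x→∞) (3)/(15·x^2 + 2·x)
  = 0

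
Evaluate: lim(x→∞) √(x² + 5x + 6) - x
This is an ∞-∞ indeterminate form.

Combine fractions or rationalize to convert ∞-∞ to 0/0 form:
  lim(x→∞) √(x² + 5x + 6) - x = 5/2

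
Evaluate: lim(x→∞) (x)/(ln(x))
This is an ∞/∞ indeterminate form.

Apply L'Hôpital's rule: differentiate numerator and denominator separately.
  f(x) = x   ⇒   f'(x) = 1
  g(x) = ln(x)   ⇒   g'(x) = 1/x
  lim(x→∞) f'(x)/g'(x) = lim(x→∞) (1)/(1/x)
  = ∞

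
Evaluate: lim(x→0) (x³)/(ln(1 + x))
This is a 0/0 indeterminate form.

Apply L'Hôpital's rule: differentiate numerator and denominator separately.
  f(x) = x^3   ⇒   f'(x) = 3·x^2
  g(x) = ln(x + 1)   ⇒   g'(x) = 1/(x + 1)
  lim(x→0) f'(x)/g'(x) = lim(x→0) (3·x^2)/(1/(x + 1))
  = 0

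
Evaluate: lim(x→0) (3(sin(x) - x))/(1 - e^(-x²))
This is a 0/0 indeterminate form.

Apply L'Hôpital's rule: differentiate numerator and denominator separately.
  f(x) = -3·x + 3·sin(x)   ⇒   f'(x) = 3·cos(x) - 3
  g(x) = 1 - e^(-x^2)   ⇒   g'(x) = 2·x·e^(-x^2)
  lim(x→0) f'(x)/g'(x) = lim(x→0) (3·cos(x) - 3)/(2·x·e^(-x^2))
  = 0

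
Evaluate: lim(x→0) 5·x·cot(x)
This is a 0·∞ indeterminate form.

Rewrite 0·∞ as a quotient (0/0 or ∞/∞ form), then apply L'Hôpital's rule:
  lim(x→0) 5·x·cot(x) = 5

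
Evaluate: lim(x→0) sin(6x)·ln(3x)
This is a 0·∞ indeterminate form.

Rewrite 0·∞ as a quotient (0/0 or ∞/∞ form), then apply L'Hôpital's rule:
  lim(x→0) sin(6x)·ln(3x) = 0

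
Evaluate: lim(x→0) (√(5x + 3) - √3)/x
This is a standard limit.

Factor or rationalize the expression:
  lim(x→0) (√(5x + 3) - √3)/x = 5·sqrt(3)/6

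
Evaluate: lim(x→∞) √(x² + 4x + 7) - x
This is an ∞-∞ indeterminate form.

Combine fractions or rationalize to convert ∞-∞ to 0/0 form:
  lim(x→∞) √(x² + 4x + 7) - x = 2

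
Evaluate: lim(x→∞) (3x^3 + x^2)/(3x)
This is an ∞/∞ indeterminate form.

Apply L'Hôpital's rule: differentiate numerator and denominator separately.
  f(x) = 3·x^3 + x^2   ⇒   f'(x) = 9·x^2 + 2·x
  g(x) = 3·x   ⇒   g'(x) = 3
  lim(x→∞) f'(x)/g'(x) = lim(x→∞) (9·x^2 + 2·x)/(3)
  = ∞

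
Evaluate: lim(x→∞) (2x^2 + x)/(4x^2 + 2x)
This is an ∞/∞ indeterminate form.

Apply L'Hôpital's rule: differentiate numerator and denominator separately.
  f(x) = 2·x^2 + x   ⇒   f'(x) = 4·x + 1
  g(x) = 4·x^2 + 2·x   ⇒   g'(x) = 8·x + 2
  lim(x→∞) f'(x)/g'(x) = lim(x→∞) (4·x + 1)/(8·x + 2)
  = 1/2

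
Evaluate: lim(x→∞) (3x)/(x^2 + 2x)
This is an ∞/∞ indeterminate form.

Apply L'Hôpital's rule: differentiate numerator and denominator separately.
  f(x) = 3·x   ⇒   f'(x) = 3
  g(x) = x^2 + 2·x   ⇒   g'(x) = 2·x + 2
  lim(x→∞) f'(x)/g'(x) = lim(x→∞) (3)/(2·x + 2)
  = 0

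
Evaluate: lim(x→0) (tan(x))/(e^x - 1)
This is a 0/0 indeterminate form.

Apply L'Hôpital's rule: differentiate numerator and denominator separately.
  f(x) = tan(x)   ⇒   f'(x) = tan(x)^2 + 1
  g(x) = e^(x) - 1   ⇒   g'(x) = e^(x)
  lim(x→0) f'(x)/g'(x) = lim(x→0) (tan(x)^2 + 1)/(e^(x))
  = 1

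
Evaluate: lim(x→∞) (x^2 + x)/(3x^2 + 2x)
This is an ∞/∞ indeterminate form.

Apply L'Hôpital's rule: differentiate numerator and denominator separately.
  f(x) = x^2 + x   ⇒   f'(x) = 2·x + 1
  g(x) = 3·x^2 + 2·x   ⇒   g'(x) = 6·x + 2
  lim(x→∞) f'(x)/g'(x) = lim(x→∞) (2·x + 1)/(6·x + 2)
  = 1/3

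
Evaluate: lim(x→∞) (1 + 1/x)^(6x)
This is an exponential indeterminate form.

For exponential indeterminate forms, take the natural log:
  Let L = lim(x→∞) (1 + 1/x)^(6x)
  Then ln(L) = lim(x→∞) [exponent × ln(base)]
  Evaluate using L'Hôpital or standard limits, then exponentiate.
  L = e^(6)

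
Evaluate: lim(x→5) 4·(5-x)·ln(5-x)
This is a 0·∞ indeterminate form.

Rewrite 0·∞ as a quotient (0/0 or ∞/∞ form), then apply L'Hôpital's rule:
  lim(x→5) 4·(5-x)·ln(5-x) = 0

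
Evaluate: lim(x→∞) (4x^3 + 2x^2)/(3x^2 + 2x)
This is an ∞/∞ indeterminate form.

Apply L'Hôpital's rule: differentiate numerator and denominator separately.
  f(x) = 4·x^3 + 2·x^2   ⇒   f'(x) = 12·x^2 + 4·x
  g(x) = 3·x^2 + 2·x   ⇒   g'(x) = 6·x + 2
  lim(x→∞) f'(x)/g'(x) = lim(x→∞) (12·x^2 + 4·x)/(6·x + 2)
  = ∞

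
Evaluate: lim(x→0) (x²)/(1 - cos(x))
This is a 0/0 indeterminate form.

Apply L'Hôpital's rule: differentiate numerator and denominator separately.
  f(x) = x^2   ⇒   f'(x) = 2·x
  g(x) = 1 - cos(x)   ⇒   g'(x) = sin(x)
  lim(x→0) f'(x)/g'(x) = lim(x→0) (2·x)/(sin(x))
  = 2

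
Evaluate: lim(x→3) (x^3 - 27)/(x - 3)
This is a standard limit.

Factor or rationalize the expression:
  lim(x→3) (x^3 - 27)/(x - 3) = 27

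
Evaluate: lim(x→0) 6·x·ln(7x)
This is a 0·∞ indeterminate form.

Rewrite 0·∞ as a quotient (0/0 or ∞/∞ form), then apply L'Hôpital's rule:
  lim(x→0) 6·x·ln(7x) = 0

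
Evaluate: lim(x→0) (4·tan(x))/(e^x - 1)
This is a 0/0 indeterminate form.

Apply L'Hôpital's rule: differentiate numerator and denominator separately.
  f(x) = 4·tan(x)   ⇒   f'(x) = 4·tan(x)^2 + 4
  g(x) = e^(x) - 1   ⇒   g'(x) = e^(x)
  lim(x→0) f'(x)/g'(x) = lim(x→0) (4·tan(x)^2 + 4)/(e^(x))
  = 4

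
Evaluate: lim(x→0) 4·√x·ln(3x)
This is a 0·∞ indeterminate form.

Rewrite 0·∞ as a quotient (0/0 or ∞/∞ form), then apply L'Hôpital's rule:
  lim(x→0) 4·√x·ln(3x) = 0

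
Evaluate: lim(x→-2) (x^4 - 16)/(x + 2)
This is a standard limit.

Factor or rationalize the expression:
  lim(x→-2) (x^4 - 16)/(x + 2) = -32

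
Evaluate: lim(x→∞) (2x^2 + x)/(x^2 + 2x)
This is an ∞/∞ indeterminate form.

Apply L'Hôpital's rule: differentiate numerator and denominator separately.
  f(x) = 2·x^2 + x   ⇒   f'(x) = 4·x + 1
  g(x) = x^2 + 2·x   ⇒   g'(x) = 2·x + 2
  lim(x→∞) f'(x)/g'(x) = lim(x→∞) (4·x + 1)/(2·x + 2)
  = 2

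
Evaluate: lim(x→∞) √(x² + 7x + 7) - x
This is an ∞-∞ indeterminate form.

Combine fractions or rationalize to convert ∞-∞ to 0/0 form:
  lim(x→∞) √(x² + 7x + 7) - x = 7/2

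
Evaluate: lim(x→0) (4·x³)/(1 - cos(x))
This is a 0/0 indeterminate form.

Apply L'Hôpital's rule: differentiate numerator and denominator separately.
  f(x) = 4·x^3   ⇒   f'(x) = 12·x^2
  g(x) = 1 - cos(x)   ⇒   g'(x) = sin(x)
  lim(x→0) f'(x)/g'(x) = lim(x→0) (12·x^2)/(sin(x))
  = 0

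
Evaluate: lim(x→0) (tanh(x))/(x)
This is a 0/0 indeterminate form.

Apply L'Hôpital's rule: differentiate numerator and denominator separately.
  f(x) = tanh(x)   ⇒   f'(x) = 1 - tanh(x)^2
  g(x) = x   ⇒   g'(x) = 1
  lim(x→0) f'(x)/g'(x) = lim(x→0) (1 - tanh(x)^2)/(1)
  = 1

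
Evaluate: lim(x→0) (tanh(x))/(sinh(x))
This is a 0/0 indeterminate form.

Apply L'Hôpital's rule: differentiate numerator and denominator separately.
  f(x) = tanh(x)   ⇒   f'(x) = 1 - tanh(x)^2
  g(x) = sinh(x)   ⇒   g'(x) = cosh(x)
  lim(x→0) f'(x)/g'(x) = lim(x→0) (1 - tanh(x)^2)/(cosh(x))
  = 1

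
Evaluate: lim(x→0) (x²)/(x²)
This is a 0/0 indeterminate form.

Apply L'Hôpital's rule: differentiate numerator and denominator separately.
  f(x) = x^2   ⇒   f'(x) = 2·x
  g(x) = x^2   ⇒   g'(x) = 2·x
  lim(x→0) f'(x)/g'(x) = lim(x→0) (2·x)/(2·x)
  = 1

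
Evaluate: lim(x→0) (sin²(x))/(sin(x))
This is a 0/0 indeterminate form.

Apply L'Hôpital's rule: differentiate numerator and denominator separately.
  f(x) = sin(x)^2   ⇒   f'(x) = 2·sin(x)·cos(x)
  g(x) = sin(x)   ⇒   g'(x) = cos(x)
  lim(x→0) f'(x)/g'(x) = lim(x→0) (2·sin(x)·cos(x))/(cos(x))
  = 0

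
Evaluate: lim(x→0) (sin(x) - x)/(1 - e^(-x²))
This is a 0/0 indeterminate form.

Apply L'Hôpital's rule: differentiate numerator and denominator separately.
  f(x) = -x + sin(x)   ⇒   f'(x) = cos(x) - 1
  g(x) = 1 - e^(-x^2)   ⇒   g'(x) = 2·x·e^(-x^2)
  lim(x→0) f'(x)/g'(x) = lim(x→0) (cos(x) - 1)/(2·x·e^(-x^2))
  = 0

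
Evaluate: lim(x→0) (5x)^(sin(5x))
This is an exponential indeterminate form.

For exponential indeterminate forms, take the natural log:
  Let L = lim(x→0) (5x)^(sin(5x))
  Then ln(L) = lim(x→0) [exponent × ln(base)]
  Evaluate using L'Hôpital or standard limits, then exponentiate.
  L = 1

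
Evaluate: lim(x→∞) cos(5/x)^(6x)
This is an exponential indeterminate form.

For exponential indeterminate forms, take the natural log:
  Let L = lim(x→∞) cos(5/x)^(6x)
  Then ln(L) = lim(x→∞) [exponent × ln(base)]
  Evaluate using L'Hôpital or standard limits, then exponentiate.
  L = 1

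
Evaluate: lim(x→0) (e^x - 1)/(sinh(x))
This is a 0/0 indeterminate form.

Apply L'Hôpital's rule: differentiate numerator and denominator separately.
  f(x) = e^(x) - 1   ⇒   f'(x) = e^(x)
  g(x) = sinh(x)   ⇒   g'(x) = cosh(x)
  lim(x→0) f'(x)/g'(x) = lim(x→0) (e^(x))/(cosh(x))
  = 1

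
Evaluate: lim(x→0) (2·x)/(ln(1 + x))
This is a 0/0 indeterminate form.

Apply L'Hôpital's rule: differentiate numerator and denominator separately.
  f(x) = 2·x   ⇒   f'(x) = 2
  g(x) = ln(x + 1)   ⇒   g'(x) = 1/(x + 1)
  lim(x→0) f'(x)/g'(x) = lim(x→0) (2)/(1/(x + 1))
  = 2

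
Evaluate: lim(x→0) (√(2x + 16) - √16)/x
This is a standard limit.

Factor or rationalize the expression:
  lim(x→0) (√(2x + 16) - √16)/x = 1/4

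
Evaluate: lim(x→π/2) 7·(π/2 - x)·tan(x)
This is a 0·∞ indeterminate form.

Rewrite 0·∞ as a quotient (0/0 or ∞/∞ form), then apply L'Hôpital's rule:
  lim(x→π/2) 7·(π/2 - x)·tan(x) = 7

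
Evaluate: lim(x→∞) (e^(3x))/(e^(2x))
This is an ∞/∞ indeterminate form.

Apply L'Hôpital's rule: differentiate numerator and denominator separately.
  f(x) = e^(3·x)   ⇒   f'(x) = 3·e^(3·x)
  g(x) = e^(2·x)   ⇒   g'(x) = 2·e^(2·x)
  lim(x→∞) f'(x)/g'(x) = lim(x→∞) (3·e^(3·x))/(2·e^(2·x))
  = ∞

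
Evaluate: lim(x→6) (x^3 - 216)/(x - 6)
This is a standard limit.

Factor or rationalize the expression:
  lim(x→6) (x^3 - 216)/(x - 6) = 108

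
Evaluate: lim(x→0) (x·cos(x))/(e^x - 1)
This is a 0/0 indeterminate form.

Apply L'Hôpital's rule: differentiate numerator and denominator separately.
  f(x) = x·cos(x)   ⇒   f'(x) = -x·sin(x) + cos(x)
  g(x) = e^(x) - 1   ⇒   g'(x) = e^(x)
  lim(x→0) f'(x)/g'(x) = lim(x→0) (-x·sin(x) + cos(x))/(e^(x))
  = 1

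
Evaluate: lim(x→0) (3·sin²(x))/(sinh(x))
This is a 0/0 indeterminate form.

Apply L'Hôpital's rule: differentiate numerator and denominator separately.
  f(x) = 3·sin(x)^2   ⇒   f'(x) = 6·sin(x)·cos(x)
  g(x) = sinh(x)   ⇒   g'(x) = cosh(x)
  lim(x→0) f'(x)/g'(x) = lim(x→0) (6·sin(x)·cos(x))/(cosh(x))
  = 0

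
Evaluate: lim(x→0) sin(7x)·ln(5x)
This is a 0·∞ indeterminate form.

Rewrite 0·∞ as a quotient (0/0 or ∞/∞ form), then apply L'Hôpital's rule:
  lim(x→0) sin(7x)·ln(5x) = 0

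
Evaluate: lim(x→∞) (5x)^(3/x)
This is an exponential indeterminate form.

For exponential indeterminate forms, take the natural log:
  Let L = lim(x→∞) (5x)^(3/x)
  Then ln(L) = lim(x→∞) [exponent × ln(base)]
  Evaluate using L'Hôpital or standard limits, then exponentiate.
  L = 1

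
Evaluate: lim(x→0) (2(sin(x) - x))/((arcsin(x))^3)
This is a 0/0 indeterminate form.

Apply L'Hôpital's rule: differentiate numerator and denominator separately.
  f(x) = -2·x + 2·sin(x)   ⇒   f'(x) = 2·cos(x) - 2
  g(x) = asin(x)^3   ⇒   g'(x) = 3·asin(x)^2/sqrt(1 - x^2)
  lim(x→0) f'(x)/g'(x) = lim(x→0) (2·cos(x) - 2)/(3·asin(x)^2/sqrt(1 - x^2))
  = -1/3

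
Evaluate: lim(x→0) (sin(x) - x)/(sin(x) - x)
This is a 0/0 indeterminate form.

Apply L'Hôpital's rule: differentiate numerator and denominator separately.
  f(x) = -x + sin(x)   ⇒   f'(x) = cos(x) - 1
  g(x) = -x + sin(x)   ⇒   g'(x) = cos(x) - 1
  lim(x→0) f'(x)/g'(x) = lim(x→0) (cos(x) - 1)/(cos(x) - 1)
  = 1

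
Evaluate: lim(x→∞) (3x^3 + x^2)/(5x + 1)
This is an ∞/∞ indeterminate form.

Apply L'Hôpital's rule: differentiate numerator and denominator separately.
  f(x) = 3·x^3 + x^2   ⇒   f'(x) = 9·x^2 + 2·x
  g(x) = 5·x + 1   ⇒   g'(x) = 5
  lim(x→∞) f'(x)/g'(x) = lim(x→∞) (9·x^2 + 2·x)/(5)
  = ∞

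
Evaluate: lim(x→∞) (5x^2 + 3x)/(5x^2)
This is an ∞/∞ indeterminate form.

Apply L'Hôpital's rule: differentiate numerator and denominator separately.
  f(x) = 5·x^2 + 3·x   ⇒   f'(x) = 10·x + 3
  g(x) = 5·x^2   ⇒   g'(x) = 10·x
  lim(x→∞) f'(x)/g'(x) = lim(x→∞) (10·x + 3)/(10·x)
  = 1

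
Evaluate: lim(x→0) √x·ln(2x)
This is a 0·∞ indeterminate form.

Rewrite 0·∞ as a quotient (0/0 or ∞/∞ form), then apply L'Hôpital's rule:
  lim(x→0) √x·ln(2x) = 0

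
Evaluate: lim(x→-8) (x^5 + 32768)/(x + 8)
This is a standard limit.

Factor or rationalize the expression:
  lim(x→-8) (x^5 + 32768)/(x + 8) = 20480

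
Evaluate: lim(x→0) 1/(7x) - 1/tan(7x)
This is an ∞-∞ indeterminate form.

Combine fractions or rationalize to convert ∞-∞ to 0/0 form:
  lim(x→0) 1/(7x) - 1/tan(7x) = 0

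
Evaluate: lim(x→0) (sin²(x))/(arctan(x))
This is a 0/0 indeterminate form.

Apply L'Hôpital's rule: differentiate numerator and denominator separately.
  f(x) = sin(x)^2   ⇒   f'(x) = 2·sin(x)·cos(x)
  g(x) = atan(x)   ⇒   g'(x) = 1/(x^2 + 1)
  lim(x→0) f'(x)/g'(x) = lim(x→0) (2·sin(x)·cos(x))/(1/(x^2 + 1))
  = 0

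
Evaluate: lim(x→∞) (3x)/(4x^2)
This is an ∞/∞ indeterminate form.

Apply L'Hôpital's rule: differentiate numerator and denominator separately.
  f(x) = 3·x   ⇒   f'(x) = 3
  g(x) = 4·x^2   ⇒   g'(x) = 8·x
  lim(x→∞) f'(x)/g'(x) = lim(x→∞) (3)/(8·x)
  = 0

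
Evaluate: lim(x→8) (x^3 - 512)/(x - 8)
This is a standard limit.

Factor or rationalize the expression:
  lim(x→8) (x^3 - 512)/(x - 8) = 192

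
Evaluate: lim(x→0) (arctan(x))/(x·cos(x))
This is a 0/0 indeterminate form.

Apply L'Hôpital's rule: differentiate numerator and denominator separately.
  f(x) = atan(x)   ⇒   f'(x) = 1/(x^2 + 1)
  g(x) = x·cos(x)   ⇒   g'(x) = -x·sin(x) + cos(x)
  lim(x→0) f'(x)/g'(x) = lim(x→0) (1/(x^2 + 1))/(-x·sin(x) + cos(x))
  = 1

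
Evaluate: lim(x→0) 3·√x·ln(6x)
This is a 0·∞ indeterminate form.

Rewrite 0·∞ as a quotient (0/0 or ∞/∞ form), then apply L'Hôpital's rule:
  lim(x→0) 3·√x·ln(6x) = 0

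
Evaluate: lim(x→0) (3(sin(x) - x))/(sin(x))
This is a 0/0 indeterminate form.

Apply L'Hôpital's rule: differentiate numerator and denominator separately.
  f(x) = -3·x + 3·sin(x)   ⇒   f'(x) = 3·cos(x) - 3
  g(x) = sin(x)   ⇒   g'(x) = cos(x)
  lim(x→0) f'(x)/g'(x) = lim(x→0) (3·cos(x) - 3)/(cos(x))
  = 0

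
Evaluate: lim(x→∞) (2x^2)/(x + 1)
This is an ∞/∞ indeterminate form.

Apply L'Hôpital's rule: differentiate numerator and denominator separately.
  f(x) = 2·x^2   ⇒   f'(x) = 4·x
  g(x) = x + 1   ⇒   g'(x) = 1
  lim(x→∞) f'(x)/g'(x) = lim(x→∞) (4·x)/(1)
  = ∞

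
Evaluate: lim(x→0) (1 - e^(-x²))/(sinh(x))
This is a 0/0 indeterminate form.

Apply L'Hôpital's rule: differentiate numerator and denominator separately.
  f(x) = 1 - e^(-x^2)   ⇒   f'(x) = 2·x·e^(-x^2)
  g(x) = sinh(x)   ⇒   g'(x) = cosh(x)
  lim(x→0) f'(x)/g'(x) = lim(x→0) (2·x·e^(-x^2))/(cosh(x))
  = 0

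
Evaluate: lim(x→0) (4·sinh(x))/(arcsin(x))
This is a 0/0 indeterminate form.

Apply L'Hôpital's rule: differentiate numerator and denominator separately.
  f(x) = 4·sinh(x)   ⇒   f'(x) = 4·cosh(x)
  g(x) = asin(x)   ⇒   g'(x) = 1/sqrt(1 - x^2)
  lim(x→0) f'(x)/g'(x) = lim(x→0) (4·cosh(x))/(1/sqrt(1 - x^2))
  = 4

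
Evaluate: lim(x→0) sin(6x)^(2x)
This is an exponential indeterminate form.

For exponential indeterminate forms, take the natural log:
  Let L = lim(x→0) sin(6x)^(2x)
  Then ln(L) = lim(x→0) [exponent × ln(base)]
  Evaluate using L'Hôpital or standard limits, then exponentiate.
  L = 1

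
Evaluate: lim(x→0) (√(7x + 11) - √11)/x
This is a standard limit.

Factor or rationalize the expression:
  lim(x→0) (√(7x + 11) - √11)/x = 7·sqrt(11)/22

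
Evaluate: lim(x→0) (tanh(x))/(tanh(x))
This is a 0/0 indeterminate form.

Apply L'Hôpital's rule: differentiate numerator and denominator separately.
  f(x) = tanh(x)   ⇒   f'(x) = 1 - tanh(x)^2
  g(x) = tanh(x)   ⇒   g'(x) = 1 - tanh(x)^2
  lim(x→0) f'(x)/g'(x) = lim(x→0) (1 - tanh(x)^2)/(1 - tanh(x)^2)
  = 1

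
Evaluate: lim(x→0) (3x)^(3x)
This is an exponential indeterminate form.

For exponential indeterminate forms, take the natural log:
  Let L = lim(x→0) (3x)^(3x)
  Then ln(L) = lim(x→0) [exponent × ln(base)]
  Evaluate using L'Hôpital or standard limits, then exponentiate.
  L = 1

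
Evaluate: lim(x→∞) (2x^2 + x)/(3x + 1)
This is an ∞/∞ indeterminate form.

Apply L'Hôpital's rule: differentiate numerator and denominator separately.
  f(x) = 2·x^2 + x   ⇒   f'(x) = 4·x + 1
  g(x) = 3·x + 1   ⇒   g'(x) = 3
  lim(x→∞) f'(x)/g'(x) = lim(x→∞) (4·x + 1)/(3)
  = ∞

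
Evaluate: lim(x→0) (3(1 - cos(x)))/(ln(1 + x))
This is a 0/0 indeterminate form.

Apply L'Hôpital's rule: differentiate numerator and denominator separately.
  f(x) = 3 - 3·cos(x)   ⇒   f'(x) = 3·sin(x)
  g(x) = ln(x + 1)   ⇒   g'(x) = 1/(x + 1)
  lim(x→0) f'(x)/g'(x) = lim(x→0) (3·sin(x))/(1/(x + 1))
  = 0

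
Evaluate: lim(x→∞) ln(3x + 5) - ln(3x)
This is an ∞-∞ indeterminate form.

Combine fractions or rationalize to convert ∞-∞ to 0/0 form:
  lim(x→∞) ln(3x + 5) - ln(3x) = 0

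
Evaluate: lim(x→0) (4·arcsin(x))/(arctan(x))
This is a 0/0 indeterminate form.

Apply L'Hôpital's rule: differentiate numerator and denominator separately.
  f(x) = 4·asin(x)   ⇒   f'(x) = 4/sqrt(1 - x^2)
  g(x) = atan(x)   ⇒   g'(x) = 1/(x^2 + 1)
  lim(x→0) f'(x)/g'(x) = lim(x→0) (4/sqrt(1 - x^2))/(1/(x^2 + 1))
  = 4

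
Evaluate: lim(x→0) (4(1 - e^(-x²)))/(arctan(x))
This is a 0/0 indeterminate form.

Apply L'Hôpital's rule: differentiate numerator and denominator separately.
  f(x) = 4 - 4·e^(-x^2)   ⇒   f'(x) = 8·x·e^(-x^2)
  g(x) = atan(x)   ⇒   g'(x) = 1/(x^2 + 1)
  lim(x→0) f'(x)/g'(x) = lim(x→0) (8·x·e^(-x^2))/(1/(x^2 + 1))
  = 0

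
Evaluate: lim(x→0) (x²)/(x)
This is a 0/0 indeterminate form.

Apply L'Hôpital's rule: differentiate numerator and denominator separately.
  f(x) = x^2   ⇒   f'(x) = 2·x
  g(x) = x   ⇒   g'(x) = 1
  lim(x→0) f'(x)/g'(x) = lim(x→0) (2·x)/(1)
  = 0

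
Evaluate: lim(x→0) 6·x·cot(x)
This is a 0·∞ indeterminate form.

Rewrite 0·∞ as a quotient (0/0 or ∞/∞ form), then apply L'Hôpital's rule:
  lim(x→0) 6·x·cot(x) = 6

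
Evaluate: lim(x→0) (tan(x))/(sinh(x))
This is a 0/0 indeterminate form.

Apply L'Hôpital's rule: differentiate numerator and denominator separately.
  f(x) = tan(x)   ⇒   f'(x) = tan(x)^2 + 1
  g(x) = sinh(x)   ⇒   g'(x) = cosh(x)
  lim(x→0) f'(x)/g'(x) = lim(x→0) (tan(x)^2 + 1)/(cosh(x))
  = 1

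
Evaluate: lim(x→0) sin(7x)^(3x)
This is an exponential indeterminate form.

For exponential indeterminate forms, take the natural log:
  Let L = lim(x→0) sin(7x)^(3x)
  Then ln(L) = lim(x→0) [exponent × ln(base)]
  Evaluate using L'Hôpital or standard limits, then exponentiate.
  L = 1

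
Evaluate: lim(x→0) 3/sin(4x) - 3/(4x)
This is an ∞-∞ indeterminate form.

Combine fractions or rationalize to convert ∞-∞ to 0/0 form:
  lim(x→0) 3/sin(4x) - 3/(4x) = 0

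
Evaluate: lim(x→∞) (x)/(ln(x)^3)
This is an ∞/∞ indeterminate form.

Apply L'Hôpital's rule: differentiate numerator and denominator separately.
  f(x) = x   ⇒   f'(x) = 1
  g(x) = ln(x)^3   ⇒   g'(x) = 3·ln(x)^2/x
  lim(x→∞) f'(x)/g'(x) = lim(x→∞) (1)/(3·ln(x)^2/x)
  = ∞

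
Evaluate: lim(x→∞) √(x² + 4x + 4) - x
This is an ∞-∞ indeterminate form.

Combine fractions or rationalize to convert ∞-∞ to 0/0 form:
  lim(x→∞) √(x² + 4x + 4) - x = 2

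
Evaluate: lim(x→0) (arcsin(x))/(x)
This is a 0/0 indeterminate form.

Apply L'Hôpital's rule: differentiate numerator and denominator separately.
  f(x) = asin(x)   ⇒   f'(x) = 1/sqrt(1 - x^2)
  g(x) = x   ⇒   g'(x) = 1
  lim(x→0) f'(x)/g'(x) = lim(x→0) (1/sqrt(1 - x^2))/(1)
  = 1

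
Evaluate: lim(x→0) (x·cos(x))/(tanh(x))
This is a 0/0 indeterminate form.

Apply L'Hôpital's rule: differentiate numerator and denominator separately.
  f(x) = x·cos(x)   ⇒   f'(x) = -x·sin(x) + cos(x)
  g(x) = tanh(x)   ⇒   g'(x) = 1 - tanh(x)^2
  lim(x→0) f'(x)/g'(x) = lim(x→0) (-x·sin(x) + cos(x))/(1 - tanh(x)^2)
  = 1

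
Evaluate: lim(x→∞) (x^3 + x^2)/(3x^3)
This is an ∞/∞ indeterminate form.

Apply L'Hôpital's rule: differentiate numerator and denominator separately.
  f(x) = x^3 + x^2   ⇒   f'(x) = 3·x^2 + 2·x
  g(x) = 3·x^3   ⇒   g'(x) = 9·x^2
  lim(x→∞) f'(x)/g'(x) = lim(x→∞) (3·x^2 + 2·x)/(9·x^2)
  = 1/3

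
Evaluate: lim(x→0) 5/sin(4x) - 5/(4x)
This is an ∞-∞ indeterminate form.

Combine fractions or rationalize to convert ∞-∞ to 0/0 form:
  lim(x→0) 5/sin(4x) - 5/(4x) = 0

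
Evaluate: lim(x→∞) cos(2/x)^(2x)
This is an exponential indeterminate form.

For exponential indeterminate forms, take the natural log:
  Let L = lim(x→∞) cos(2/x)^(2x)
  Then ln(L) = lim(x→∞) [exponent × ln(base)]
  Evaluate using L'Hôpital or standard limits, then exponentiate.
  L = 1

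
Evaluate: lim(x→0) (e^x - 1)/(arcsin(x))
This is a 0/0 indeterminate form.

Apply L'Hôpital's rule: differentiate numerator and denominator separately.
  f(x) = e^(x) - 1   ⇒   f'(x) = e^(x)
  g(x) = asin(x)   ⇒   g'(x) = 1/sqrt(1 - x^2)
  lim(x→0) f'(x)/g'(x) = lim(x→0) (e^(x))/(1/sqrt(1 - x^2))
  = 1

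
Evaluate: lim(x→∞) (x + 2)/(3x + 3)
This is an ∞/∞ indeterminate form.

Apply L'Hôpital's rule: differentiate numerator and denominator separately.
  f(x) = x + 2   ⇒   f'(x) = 1
  g(x) = 3·x + 3   ⇒   g'(x) = 3
  lim(x→∞) f'(x)/g'(x) = lim(x→∞) (1)/(3)
  = 1/3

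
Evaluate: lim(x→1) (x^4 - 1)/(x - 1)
This is a standard limit.

Factor or rationalize the expression:
  lim(x→1) (x^4 - 1)/(x - 1) = 4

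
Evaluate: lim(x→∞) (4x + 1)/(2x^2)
This is an ∞/∞ indeterminate form.

Apply L'Hôpital's rule: differentiate numerator and denominator separately.
  f(x) = 4·x + 1   ⇒   f'(x) = 4
  g(x) = 2·x^2   ⇒   g'(x) = 4·x
  lim(x→∞) f'(x)/g'(x) = lim(x→∞) (4)/(4·x)
  = 0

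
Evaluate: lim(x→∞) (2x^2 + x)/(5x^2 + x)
This is an ∞/∞ indeterminate form.

Apply L'Hôpital's rule: differentiate numerator and denominator separately.
  f(x) = 2·x^2 + x   ⇒   f'(x) = 4·x + 1
  g(x) = 5·x^2 + x   ⇒   g'(x) = 10·x + 1
  lim(x→∞) f'(x)/g'(x) = lim(x→∞) (4·x + 1)/(10·x + 1)
  = 2/5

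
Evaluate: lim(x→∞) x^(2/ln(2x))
This is an exponential indeterminate form.

For exponential indeterminate forms, take the natural log:
  Let L = lim(x→∞) x^(2/ln(2x))
  Then ln(L) = lim(x→∞) [exponent × ln(base)]
  Evaluate using L'Hôpital or standard limits, then exponentiate.
  L = e²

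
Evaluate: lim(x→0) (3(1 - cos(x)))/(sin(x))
This is a 0/0 indeterminate form.

Apply L'Hôpital's rule: differentiate numerator and denominator separately.
  f(x) = 3 - 3·cos(x)   ⇒   f'(x) = 3·sin(x)
  g(x) = sin(x)   ⇒   g'(x) = cos(x)
  lim(x→0) f'(x)/g'(x) = lim(x→0) (3·sin(x))/(cos(x))
  = 0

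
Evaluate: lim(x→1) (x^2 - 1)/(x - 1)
This is a standard limit.

Factor or rationalize the expression:
  lim(x→1) (x^2 - 1)/(x - 1) = 2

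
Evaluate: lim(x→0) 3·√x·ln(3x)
This is a 0·∞ indeterminate form.

Rewrite 0·∞ as a quotient (0/0 or ∞/∞ form), then apply L'Hôpital's rule:
  lim(x→0) 3·√x·ln(3x) = 0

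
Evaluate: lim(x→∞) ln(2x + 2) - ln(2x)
This is an ∞-∞ indeterminate form.

Combine fractions or rationalize to convert ∞-∞ to 0/0 form:
  lim(x→∞) ln(2x + 2) - ln(2x) = 0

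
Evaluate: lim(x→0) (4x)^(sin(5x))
This is an exponential indeterminate form.

For exponential indeterminate forms, take the natural log:
  Let L = lim(x→0) (4x)^(sin(5x))
  Then ln(L) = lim(x→0) [exponent × ln(base)]
  Evaluate using L'Hôpital or standard limits, then exponentiate.
  L = 1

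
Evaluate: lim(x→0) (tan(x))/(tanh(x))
This is a 0/0 indeterminate form.

Apply L'Hôpital's rule: differentiate numerator and denominator separately.
  f(x) = tan(x)   ⇒   f'(x) = tan(x)^2 + 1
  g(x) = tanh(x)   ⇒   g'(x) = 1 - tanh(x)^2
  lim(x→0) f'(x)/g'(x) = lim(x→0) (tan(x)^2 + 1)/(1 - tanh(x)^2)
  = 1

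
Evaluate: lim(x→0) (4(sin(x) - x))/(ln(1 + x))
This is a 0/0 indeterminate form.

Apply L'Hôpital's rule: differentiate numerator and denominator separately.
  f(x) = -4·x + 4·sin(x)   ⇒   f'(x) = 4·cos(x) - 4
  g(x) = ln(x + 1)   ⇒   g'(x) = 1/(x + 1)
  lim(x→0) f'(x)/g'(x) = lim(x→0) (4·cos(x) - 4)/(1/(x + 1))
  = 0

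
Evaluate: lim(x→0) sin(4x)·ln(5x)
This is a 0·∞ indeterminate form.

Rewrite 0·∞ as a quotient (0/0 or ∞/∞ form), then apply L'Hôpital's rule:
  lim(x→0) sin(4x)·ln(5x) = 0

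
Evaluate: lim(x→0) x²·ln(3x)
This is a 0·∞ indeterminate form.

Rewrite 0·∞ as a quotient (0/0 or ∞/∞ form), then apply L'Hôpital's rule:
  lim(x→0) x²·ln(3x) = 0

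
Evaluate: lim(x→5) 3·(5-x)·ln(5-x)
This is a 0·∞ indeterminate form.

Rewrite 0·∞ as a quotient (0/0 or ∞/∞ form), then apply L'Hôpital's rule:
  lim(x→5) 3·(5-x)·ln(5-x) = 0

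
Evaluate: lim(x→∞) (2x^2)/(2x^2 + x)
This is an ∞/∞ indeterminate form.

Apply L'Hôpital's rule: differentiate numerator and denominator separately.
  f(x) = 2·x^2   ⇒   f'(x) = 4·x
  g(x) = 2·x^2 + x   ⇒   g'(x) = 4·x + 1
  lim(x→∞) f'(x)/g'(x) = lim(x→∞) (4·x)/(4·x + 1)
  = 1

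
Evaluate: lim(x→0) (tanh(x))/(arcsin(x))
This is a 0/0 indeterminate form.

Apply L'Hôpital's rule: differentiate numerator and denominator separately.
  f(x) = tanh(x)   ⇒   f'(x) = 1 - tanh(x)^2
  g(x) = asin(x)   ⇒   g'(x) = 1/sqrt(1 - x^2)
  lim(x→0) f'(x)/g'(x) = lim(x→0) (1 - tanh(x)^2)/(1/sqrt(1 - x^2))
  = 1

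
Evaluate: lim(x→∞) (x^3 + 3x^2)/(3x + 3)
This is an ∞/∞ indeterminate form.

Apply L'Hôpital's rule: differentiate numerator and denominator separately.
  f(x) = x^3 + 3·x^2   ⇒   f'(x) = 3·x^2 + 6·x
  g(x) = 3·x + 3   ⇒   g'(x) = 3
  lim(x→∞) f'(x)/g'(x) = lim(x→∞) (3·x^2 + 6·x)/(3)
  = ∞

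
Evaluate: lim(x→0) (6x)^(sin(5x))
This is an exponential indeterminate form.

For exponential indeterminate forms, take the natural log:
  Let L = lim(x→0) (6x)^(sin(5x))
  Then ln(L) = lim(x→0) [exponent × ln(base)]
  Evaluate using L'Hôpital or standard limits, then exponentiate.
  L = 1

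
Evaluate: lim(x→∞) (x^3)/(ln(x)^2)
This is an ∞/∞ indeterminate form.

Apply L'Hôpital's rule: differentiate numerator and denominator separately.
  f(x) = x^3   ⇒   f'(x) = 3·x^2
  g(x) = ln(x)^2   ⇒   g'(x) = 2·ln(x)/x
  lim(x→∞) f'(x)/g'(x) = lim(x→∞) (3·x^2)/(2·ln(x)/x)
  = ∞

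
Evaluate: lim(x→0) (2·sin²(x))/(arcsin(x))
This is a 0/0 indeterminate form.

Apply L'Hôpital's rule: differentiate numerator and denominator separately.
  f(x) = 2·sin(x)^2   ⇒   f'(x) = 4·sin(x)·cos(x)
  g(x) = asin(x)   ⇒   g'(x) = 1/sqrt(1 - x^2)
  lim(x→0) f'(x)/g'(x) = lim(x→0) (4·sin(x)·cos(x))/(1/sqrt(1 - x^2))
  = 0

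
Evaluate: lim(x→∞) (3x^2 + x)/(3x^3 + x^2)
This is an ∞/∞ indeterminate form.

Apply L'Hôpital's rule: differentiate numerator and denominator separately.
  f(x) = 3·x^2 + x   ⇒   f'(x) = 6·x + 1
  g(x) = 3·x^3 + x^2   ⇒   g'(x) = 9·x^2 + 2·x
  lim(x→∞) f'(x)/g'(x) = lim(x→∞) (6·x + 1)/(9·x^2 + 2·x)
  = 0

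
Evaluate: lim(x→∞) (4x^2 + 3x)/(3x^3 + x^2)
This is an ∞/∞ indeterminate form.

Apply L'Hôpital's rule: differentiate numerator and denominator separately.
  f(x) = 4·x^2 + 3·x   ⇒   f'(x) = 8·x + 3
  g(x) = 3·x^3 + x^2   ⇒   g'(x) = 9·x^2 + 2·x
  lim(x→∞) f'(x)/g'(x) = lim(x→∞) (8·x + 3)/(9·x^2 + 2·x)
  = 0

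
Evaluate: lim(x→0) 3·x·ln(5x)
This is a 0·∞ indeterminate form.

Rewrite 0·∞ as a quotient (0/0 or ∞/∞ form), then apply L'Hôpital's rule:
  lim(x→0) 3·x·ln(5x) = 0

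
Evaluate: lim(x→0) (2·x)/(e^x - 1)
This is a 0/0 indeterminate form.

Apply L'Hôpital's rule: differentiate numerator and denominator separately.
  f(x) = 2·x   ⇒   f'(x) = 2
  g(x) = e^(x) - 1   ⇒   g'(x) = e^(x)
  lim(x→0) f'(x)/g'(x) = lim(x→0) (2)/(e^(x))
  = 2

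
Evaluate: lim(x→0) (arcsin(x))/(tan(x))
This is a 0/0 indeterminate form.

Apply L'Hôpital's rule: differentiate numerator and denominator separately.
  f(x) = asin(x)   ⇒   f'(x) = 1/sqrt(1 - x^2)
  g(x) = tan(x)   ⇒   g'(x) = tan(x)^2 + 1
  lim(x→0) f'(x)/g'(x) = lim(x→0) (1/sqrt(1 - x^2))/(tan(x)^2 + 1)
  = 1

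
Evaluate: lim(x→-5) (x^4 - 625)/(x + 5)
This is a standard limit.

Factor or rationalize the expression:
  lim(x→-5) (x^4 - 625)/(x + 5) = -500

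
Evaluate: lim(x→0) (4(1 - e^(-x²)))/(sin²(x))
This is a 0/0 indeterminate form.

Apply L'Hôpital's rule: differentiate numerator and denominator separately.
  f(x) = 4 - 4·e^(-x^2)   ⇒   f'(x) = 8·x·e^(-x^2)
  g(x) = sin(x)^2   ⇒   g'(x) = 2·sin(x)·cos(x)
  lim(x→0) f'(x)/g'(x) = lim(x→0) (8·x·e^(-x^2))/(2·sin(x)·cos(x))
  = 4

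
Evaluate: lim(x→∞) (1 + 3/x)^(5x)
This is an exponential indeterminate form.

For exponential indeterminate forms, take the natural log:
  Let L = lim(x→∞) (1 + 3/x)^(5x)
  Then ln(L) = lim(x→∞) [exponent × ln(base)]
  Evaluate using L'Hôpital or standard limits, then exponentiate.
  L = e^(15)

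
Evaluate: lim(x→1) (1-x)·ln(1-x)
This is a 0·∞ indeterminate form.

Rewrite 0·∞ as a quotient (0/0 or ∞/∞ form), then apply L'Hôpital's rule:
  lim(x→1) (1-x)·ln(1-x) = 0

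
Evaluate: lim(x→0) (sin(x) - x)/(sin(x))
This is a 0/0 indeterminate form.

Apply L'Hôpital's rule: differentiate numerator and denominator separately.
  f(x) = -x + sin(x)   ⇒   f'(x) = cos(x) - 1
  g(x) = sin(x)   ⇒   g'(x) = cos(x)
  lim(x→0) f'(x)/g'(x) = lim(x→0) (cos(x) - 1)/(cos(x))
  = 0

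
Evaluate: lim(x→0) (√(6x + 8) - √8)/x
This is a standard limit.

Factor or rationalize the expression:
  lim(x→0) (√(6x + 8) - √8)/x = 3·sqrt(2)/4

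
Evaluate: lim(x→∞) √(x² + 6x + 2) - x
This is an ∞-∞ indeterminate form.

Combine fractions or rationalize to convert ∞-∞ to 0/0 form:
  lim(x→∞) √(x² + 6x + 2) - x = 3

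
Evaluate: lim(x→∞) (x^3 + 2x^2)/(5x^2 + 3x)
This is an ∞/∞ indeterminate form.

Apply L'Hôpital's rule: differentiate numerator and denominator separately.
  f(x) = x^3 + 2·x^2   ⇒   f'(x) = 3·x^2 + 4·x
  g(x) = 5·x^2 + 3·x   ⇒   g'(x) = 10·x + 3
  lim(x→∞) f'(x)/g'(x) = lim(x→∞) (3·x^2 + 4·x)/(10·x + 3)
  = ∞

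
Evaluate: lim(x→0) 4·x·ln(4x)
This is a 0·∞ indeterminate form.

Rewrite 0·∞ as a quotient (0/0 or ∞/∞ form), then apply L'Hôpital's rule:
  lim(x→0) 4·x·ln(4x) = 0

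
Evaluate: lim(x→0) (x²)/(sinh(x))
This is a 0/0 indeterminate form.

Apply L'Hôpital's rule: differentiate numerator and denominator separately.
  f(x) = x^2   ⇒   f'(x) = 2·x
  g(x) = sinh(x)   ⇒   g'(x) = cosh(x)
  lim(x→0) f'(x)/g'(x) = lim(x→0) (2·x)/(cosh(x))
  = 0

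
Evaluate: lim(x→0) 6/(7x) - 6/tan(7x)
This is an ∞-∞ indeterminate form.

Combine fractions or rationalize to convert ∞-∞ to 0/0 form:
  lim(x→0) 6/(7x) - 6/tan(7x) = 0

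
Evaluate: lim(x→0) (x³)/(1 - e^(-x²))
This is a 0/0 indeterminate form.

Apply L'Hôpital's rule: differentiate numerator and denominator separately.
  f(x) = x^3   ⇒   f'(x) = 3·x^2
  g(x) = 1 - e^(-x^2)   ⇒   g'(x) = 2·x·e^(-x^2)
  lim(x→0) f'(x)/g'(x) = lim(x→0) (3·x^2)/(2·x·e^(-x^2))
  = 0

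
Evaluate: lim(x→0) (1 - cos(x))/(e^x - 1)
This is a 0/0 indeterminate form.

Apply L'Hôpital's rule: differentiate numerator and denominator separately.
  f(x) = 1 - cos(x)   ⇒   f'(x) = sin(x)
  g(x) = e^(x) - 1   ⇒   g'(x) = e^(x)
  lim(x→0) f'(x)/g'(x) = lim(x→0) (sin(x))/(e^(x))
  = 0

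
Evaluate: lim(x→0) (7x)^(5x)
This is an exponential indeterminate form.

For exponential indeterminate forms, take the natural log:
  Let L = lim(x→0) (7x)^(5x)
  Then ln(L) = lim(x→0) [exponent × ln(base)]
  Evaluate using L'Hôpital or standard limits, then exponentiate.
  L = 1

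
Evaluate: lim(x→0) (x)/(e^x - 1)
This is a 0/0 indeterminate form.

Apply L'Hôpital's rule: differentiate numerator and denominator separately.
  f(x) = x   ⇒   f'(x) = 1
  g(x) = e^(x) - 1   ⇒   g'(x) = e^(x)
  lim(x→0) f'(x)/g'(x) = lim(x→0) (1)/(e^(x))
  = 1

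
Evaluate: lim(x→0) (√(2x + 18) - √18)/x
This is a standard limit.

Factor or rationalize the expression:
  lim(x→0) (√(2x + 18) - √18)/x = sqrt(2)/6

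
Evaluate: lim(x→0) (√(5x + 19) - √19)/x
This is a standard limit.

Factor or rationalize the expression:
  lim(x→0) (√(5x + 19) - √19)/x = 5·sqrt(19)/38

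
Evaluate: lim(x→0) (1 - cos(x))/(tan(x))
This is a 0/0 indeterminate form.

Apply L'Hôpital's rule: differentiate numerator and denominator separately.
  f(x) = 1 - cos(x)   ⇒   f'(x) = sin(x)
  g(x) = tan(x)   ⇒   g'(x) = tan(x)^2 + 1
  lim(x→0) f'(x)/g'(x) = lim(x→0) (sin(x))/(tan(x)^2 + 1)
  = 0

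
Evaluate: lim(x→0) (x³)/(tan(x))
This is a 0/0 indeterminate form.

Apply L'Hôpital's rule: differentiate numerator and denominator separately.
  f(x) = x^3   ⇒   f'(x) = 3·x^2
  g(x) = tan(x)   ⇒   g'(x) = tan(x)^2 + 1
  lim(x→0) f'(x)/g'(x) = lim(x→0) (3·x^2)/(tan(x)^2 + 1)
  = 0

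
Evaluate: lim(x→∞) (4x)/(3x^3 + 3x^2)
This is an ∞/∞ indeterminate form.

Apply L'Hôpital's rule: differentiate numerator and denominator separately.
  f(x) = 4·x   ⇒   f'(x) = 4
  g(x) = 3·x^3 + 3·x^2   ⇒   g'(x) = 9·x^2 + 6·x
  lim(x→∞) f'(x)/g'(x) = lim(x→∞) (4)/(9·x^2 + 6·x)
  = 0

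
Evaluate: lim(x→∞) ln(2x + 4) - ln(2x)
This is an ∞-∞ indeterminate form.

Combine fractions or rationalize to convert ∞-∞ to 0/0 form:
  lim(x→∞) ln(2x + 4) - ln(2x) = 0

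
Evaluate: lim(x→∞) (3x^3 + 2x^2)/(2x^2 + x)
This is an ∞/∞ indeterminate form.

Apply L'Hôpital's rule: differentiate numerator and denominator separately.
  f(x) = 3·x^3 + 2·x^2   ⇒   f'(x) = 9·x^2 + 4·x
  g(x) = 2·x^2 + x   ⇒   g'(x) = 4·x + 1
  lim(x→∞) f'(x)/g'(x) = lim(x→∞) (9·x^2 + 4·x)/(4·x + 1)
  = ∞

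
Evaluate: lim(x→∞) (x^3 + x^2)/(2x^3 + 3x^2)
This is an ∞/∞ indeterminate form.

Apply L'Hôpital's rule: differentiate numerator and denominator separately.
  f(x) = x^3 + x^2   ⇒   f'(x) = 3·x^2 + 2·x
  g(x) = 2·x^3 + 3·x^2   ⇒   g'(x) = 6·x^2 + 6·x
  lim(x→∞) f'(x)/g'(x) = lim(x→∞) (3·x^2 + 2·x)/(6·x^2 + 6·x)
  = 1/2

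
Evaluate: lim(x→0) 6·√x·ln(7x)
This is a 0·∞ indeterminate form.

Rewrite 0·∞ as a quotient (0/0 or ∞/∞ form), then apply L'Hôpital's rule:
  lim(x→0) 6·√x·ln(7x) = 0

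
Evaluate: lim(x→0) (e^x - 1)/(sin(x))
This is a 0/0 indeterminate form.

Apply L'Hôpital's rule: differentiate numerator and denominator separately.
  f(x) = e^(x) - 1   ⇒   f'(x) = e^(x)
  g(x) = sin(x)   ⇒   g'(x) = cos(x)
  lim(x→0) f'(x)/g'(x) = lim(x→0) (e^(x))/(cos(x))
  = 1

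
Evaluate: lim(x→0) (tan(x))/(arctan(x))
This is a 0/0 indeterminate form.

Apply L'Hôpital's rule: differentiate numerator and denominator separately.
  f(x) = tan(x)   ⇒   f'(x) = tan(x)^2 + 1
  g(x) = atan(x)   ⇒   g'(x) = 1/(x^2 + 1)
  lim(x→0) f'(x)/g'(x) = lim(x→0) (tan(x)^2 + 1)/(1/(x^2 + 1))
  = 1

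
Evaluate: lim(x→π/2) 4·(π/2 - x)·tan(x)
This is a 0·∞ indeterminate form.

Rewrite 0·∞ as a quotient (0/0 or ∞/∞ form), then apply L'Hôpital's rule:
  lim(x→π/2) 4·(π/2 - x)·tan(x) = 4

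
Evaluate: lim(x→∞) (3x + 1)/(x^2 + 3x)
This is an ∞/∞ indeterminate form.

Apply L'Hôpital's rule: differentiate numerator and denominator separately.
  f(x) = 3·x + 1   ⇒   f'(x) = 3
  g(x) = x^2 + 3·x   ⇒   g'(x) = 2·x + 3
  lim(x→∞) f'(x)/g'(x) = lim(x→∞) (3)/(2·x + 3)
  = 0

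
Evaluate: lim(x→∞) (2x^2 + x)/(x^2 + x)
This is an ∞/∞ indeterminate form.

Apply L'Hôpital's rule: differentiate numerator and denominator separately.
  f(x) = 2·x^2 + x   ⇒   f'(x) = 4·x + 1
  g(x) = x^2 + x   ⇒   g'(x) = 2·x + 1
  lim(x→∞) f'(x)/g'(x) = lim(x→∞) (4·x + 1)/(2·x + 1)
  = 2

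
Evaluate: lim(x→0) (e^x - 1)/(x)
This is a 0/0 indeterminate form.

Apply L'Hôpital's rule: differentiate numerator and denominator separately.
  f(x) = e^(x) - 1   ⇒   f'(x) = e^(x)
  g(x) = x   ⇒   g'(x) = 1
  lim(x→0) f'(x)/g'(x) = lim(x→0) (e^(x))/(1)
  = 1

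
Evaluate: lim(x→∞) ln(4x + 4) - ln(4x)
This is an ∞-∞ indeterminate form.

Combine fractions or rationalize to convert ∞-∞ to 0/0 form:
  lim(x→∞) ln(4x + 4) - ln(4x) = 0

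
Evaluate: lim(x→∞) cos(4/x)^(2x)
This is an exponential indeterminate form.

For exponential indeterminate forms, take the natural log:
  Let L = lim(x→∞) cos(4/x)^(2x)
  Then ln(L) = lim(x→∞) [exponent × ln(base)]
  Evaluate using L'Hôpital or standard limits, then exponentiate.
  L = 1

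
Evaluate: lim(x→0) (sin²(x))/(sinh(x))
This is a 0/0 indeterminate form.

Apply L'Hôpital's rule: differentiate numerator and denominator separately.
  f(x) = sin(x)^2   ⇒   f'(x) = 2·sin(x)·cos(x)
  g(x) = sinh(x)   ⇒   g'(x) = cosh(x)
  lim(x→0) f'(x)/g'(x) = lim(x→0) (2·sin(x)·cos(x))/(cosh(x))
  = 0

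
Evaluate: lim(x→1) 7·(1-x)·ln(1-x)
This is a 0·∞ indeterminate form.

Rewrite 0·∞ as a quotient (0/0 or ∞/∞ form), then apply L'Hôpital's rule:
  lim(x→1) 7·(1-x)·ln(1-x) = 0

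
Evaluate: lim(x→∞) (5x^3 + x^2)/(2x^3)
This is an ∞/∞ indeterminate form.

Apply L'Hôpital's rule: differentiate numerator and denominator separately.
  f(x) = 5·x^3 + x^2   ⇒   f'(x) = 15·x^2 + 2·x
  g(x) = 2·x^3   ⇒   g'(x) = 6·x^2
  lim(x→∞) f'(x)/g'(x) = lim(x→∞) (15·x^2 + 2·x)/(6·x^2)
  = 5/2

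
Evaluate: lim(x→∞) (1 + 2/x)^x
This is an exponential indeterminate form.

For exponential indeterminate forms, take the natural log:
  Let L = lim(x→∞) (1 + 2/x)^x
  Then ln(L) = lim(x→∞) [exponent × ln(base)]
  Evaluate using L'Hôpital or standard limits, then exponentiate.
  L = e²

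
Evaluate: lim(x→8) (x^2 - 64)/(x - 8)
This is a standard limit.

Factor or rationalize the expression:
  lim(x→8) (x^2 - 64)/(x - 8) = 16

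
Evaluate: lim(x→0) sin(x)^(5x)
This is an exponential indeterminate form.

For exponential indeterminate forms, take the natural log:
  Let L = lim(x→0) sin(x)^(5x)
  Then ln(L) = lim(x→0) [exponent × ln(base)]
  Evaluate using L'Hôpital or standard limits, then exponentiate.
  L = 1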